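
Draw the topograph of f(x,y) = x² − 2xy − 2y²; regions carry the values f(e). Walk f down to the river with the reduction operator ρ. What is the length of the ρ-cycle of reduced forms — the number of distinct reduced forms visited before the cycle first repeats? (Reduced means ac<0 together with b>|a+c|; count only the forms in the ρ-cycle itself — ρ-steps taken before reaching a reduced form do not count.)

D = 12, ⌊√D⌋ = 3
descent: ρ → (-2,2,1)  [lands on river]
river: ρ → (1,2,-2)
ρ-cycle length = 2 (tail of 1 descent step not counted)

2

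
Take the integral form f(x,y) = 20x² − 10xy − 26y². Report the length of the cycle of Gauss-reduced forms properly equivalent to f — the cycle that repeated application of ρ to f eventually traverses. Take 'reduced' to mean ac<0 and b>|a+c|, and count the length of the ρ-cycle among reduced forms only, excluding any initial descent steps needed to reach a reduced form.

D = 2180, ⌊√D⌋ = 46
descent: ρ → (-26,10,20)  [lands on river]
river: ρ → (20,30,-16)
river: ρ → (-16,34,16)
river: ρ → (16,30,-20)
river: ρ → (-20,10,26)
river: ρ → (26,42,-4)
river: ρ → (-4,46,4)
river: ρ → (4,42,-26)
ρ-cycle length = 8 (tail of 1 descent step not counted)

8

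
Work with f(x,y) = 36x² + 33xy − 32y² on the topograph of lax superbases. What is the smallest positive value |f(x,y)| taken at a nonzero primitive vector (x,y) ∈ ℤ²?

river: ρ → (-32,31,37)
river: ρ → (37,43,-26)
river: ρ → (-26,61,19)
river: ρ → (19,53,-38)
river: ρ → (-38,23,34)
river: ρ → (34,45,-27)
river: ρ → (-27,63,16)
river: ρ → (16,65,-23)
river: ρ → (-23,73,4)
river: ρ → (4,71,-41)
river: ρ → (-41,11,34)
river: ρ → (34,57,-18)
river: ρ → (-18,51,43)
river: ρ → (43,35,-26)
river: ρ → (-26,69,9)
river: ρ → (9,75,-2)
river: ρ → (-2,73,46)
river: ρ → (46,19,-29)
river: ρ → (-29,39,36)
river: ρ → (36,33,-32)
closes: descent 0, river 20
min |a| on river = 2

2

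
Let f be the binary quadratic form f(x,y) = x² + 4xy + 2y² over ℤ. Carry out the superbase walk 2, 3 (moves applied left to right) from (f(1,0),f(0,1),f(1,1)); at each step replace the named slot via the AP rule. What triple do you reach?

start (1,2,7) = (f(1,0),f(0,1),f(1,1))
replace slot 2: 2·(1+7) − 2 = 14 → (1,14,7)
replace slot 3: 2·(1+14) − 7 = 23 → (1,14,23)

1,14,23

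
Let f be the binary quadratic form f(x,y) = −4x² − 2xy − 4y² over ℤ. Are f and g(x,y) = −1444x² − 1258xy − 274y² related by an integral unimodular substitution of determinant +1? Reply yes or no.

D₁ = -60, D₂ = -60
f is negative-definite; reduce −f:
−f: reduced (well bottom): (4,2,4) with a≤c, −a<b≤a
flip sign back: reduced form of f is (-4,-2,-4)
g is negative-definite; reduce −g:
−g: flip: (1444,1258,274)→(274,-1258,1444)
−g: translate: b→-162 (≡-1258 mod 548), so (274,-1258,1444)→(274,-162,24)
−g: flip: (274,-162,24)→(24,162,274)
−g: translate: b→18 (≡162 mod 48), so (24,162,274)→(24,18,4)
−g: flip: (24,18,4)→(4,-18,24)
−g: translate: b→-2 (≡-18 mod 8), so (4,-18,24)→(4,-2,4)
−g: flip: (4,-2,4)→(4,2,4)
−g: reduced (well bottom): (4,2,4) with a≤c, −a<b≤a
flip sign back: reduced form of g is (-4,-2,-4)
reduced forms (-4, -2, -4) vs (-4, -2, -4) ⇒ equivalent

yes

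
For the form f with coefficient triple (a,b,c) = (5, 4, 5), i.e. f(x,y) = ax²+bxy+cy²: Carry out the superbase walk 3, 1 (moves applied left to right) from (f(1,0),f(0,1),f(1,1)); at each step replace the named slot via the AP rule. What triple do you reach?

start (5,5,14) = (f(1,0),f(0,1),f(1,1))
replace slot 3: 2·(5+5) − 14 = 6 → (5,5,6)
replace slot 1: 2·(5+6) − 5 = 17 → (17,5,6)

17,5,6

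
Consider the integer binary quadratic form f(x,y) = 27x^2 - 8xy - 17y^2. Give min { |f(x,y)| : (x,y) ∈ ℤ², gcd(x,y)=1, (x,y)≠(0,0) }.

descent: ρ → (-17,42,2)  [lands on river]
river: ρ → (2,42,-17)
river: ρ → (-17,26,18)
river: ρ → (18,10,-25)
river: ρ → (-25,40,3)
river: ρ → (3,38,-38)
river: ρ → (-38,38,3)
river: ρ → (3,40,-25)
river: ρ → (-25,10,18)
river: ρ → (18,26,-17)
closes: descent 1, river 10
min |a| on river = 2

2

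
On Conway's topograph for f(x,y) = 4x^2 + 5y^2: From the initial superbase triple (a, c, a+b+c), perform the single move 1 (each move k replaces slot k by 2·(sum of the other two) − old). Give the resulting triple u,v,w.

start (4,5,9) = (f(1,0),f(0,1),f(1,1))
replace slot 1: 2·(5+9) − 4 = 24 → (24,5,9)

24,5,9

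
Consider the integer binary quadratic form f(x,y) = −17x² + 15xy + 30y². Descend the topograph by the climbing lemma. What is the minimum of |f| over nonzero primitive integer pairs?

river: ρ → (30,45,-2)
river: ρ → (-2,47,7)
river: ρ → (7,37,-32)
river: ρ → (-32,27,12)
river: ρ → (12,45,-5)
river: ρ → (-5,45,12)
river: ρ → (12,27,-32)
river: ρ → (-32,37,7)
river: ρ → (7,47,-2)
river: ρ → (-2,45,30)
river: ρ → (30,15,-17)
river: ρ → (-17,19,28)
river: ρ → (28,37,-8)
river: ρ → (-8,43,13)
river: ρ → (13,35,-20)
river: ρ → (-20,45,3)
river: ρ → (3,45,-20)
river: ρ → (-20,35,13)
river: ρ → (13,43,-8)
river: ρ → (-8,37,28)
river: ρ → (28,19,-17)
river: ρ → (-17,15,30)
closes: descent 0, river 22
min |a| on river = 2

2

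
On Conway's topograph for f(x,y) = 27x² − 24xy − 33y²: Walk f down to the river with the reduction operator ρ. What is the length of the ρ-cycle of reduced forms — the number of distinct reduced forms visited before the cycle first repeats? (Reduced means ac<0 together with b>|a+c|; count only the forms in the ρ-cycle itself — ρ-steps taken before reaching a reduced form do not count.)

D = 4140, ⌊√D⌋ = 64
descent: ρ → (-33,24,27)  [lands on river]
river: ρ → (27,30,-30)
river: ρ → (-30,30,27)
river: ρ → (27,24,-33)
river: ρ → (-33,42,18)
river: ρ → (18,30,-45)
river: ρ → (-45,60,3)
river: ρ → (3,60,-45)
river: ρ → (-45,30,18)
river: ρ → (18,42,-33)
ρ-cycle length = 10 (tail of 1 descent step not counted)

10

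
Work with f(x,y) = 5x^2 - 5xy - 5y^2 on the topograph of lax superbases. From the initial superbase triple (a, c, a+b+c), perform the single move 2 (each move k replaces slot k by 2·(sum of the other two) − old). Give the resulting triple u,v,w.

start (5,-5,-5) = (f(1,0),f(0,1),f(1,1))
replace slot 2: 2·(5+(-5)) − (-5) = 5 → (5,5,-5)

5,5,-5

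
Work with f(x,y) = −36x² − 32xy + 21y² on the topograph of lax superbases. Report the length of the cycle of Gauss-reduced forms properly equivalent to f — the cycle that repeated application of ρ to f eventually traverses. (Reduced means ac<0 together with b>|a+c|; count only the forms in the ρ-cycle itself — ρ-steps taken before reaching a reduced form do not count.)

D = 4048, ⌊√D⌋ = 63
descent: ρ → (21,32,-36)  [lands on river]
river: ρ → (-36,40,17)
river: ρ → (17,62,-3)
river: ρ → (-3,58,57)
river: ρ → (57,56,-4)
river: ρ → (-4,56,57)
river: ρ → (57,58,-3)
river: ρ → (-3,62,17)
river: ρ → (17,40,-36)
river: ρ → (-36,32,21)
river: ρ → (21,52,-16)
river: ρ → (-16,44,33)
river: ρ → (33,22,-27)
river: ρ → (-27,32,28)
river: ρ → (28,24,-31)
river: ρ → (-31,38,21)
river: ρ → (21,46,-23)
river: ρ → (-23,46,21)
river: ρ → (21,38,-31)
river: ρ → (-31,24,28)
river: ρ → (28,32,-27)
river: ρ → (-27,22,33)
river: ρ → (33,44,-16)
river: ρ → (-16,52,21)
ρ-cycle length = 24 (tail of 1 descent step not counted)

24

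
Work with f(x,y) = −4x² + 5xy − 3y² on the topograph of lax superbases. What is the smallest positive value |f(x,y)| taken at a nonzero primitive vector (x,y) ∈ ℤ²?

translate: b→3 (≡-5 mod 8), so (4,-5,3)→(4,3,2)
flip: (4,3,2)→(2,-3,4)
translate: b→1 (≡-3 mod 4), so (2,-3,4)→(2,1,3)
reduced (well bottom): (2,1,3) with a≤c, −a<b≤a
well minimum |f| = |-2| = 2 (negative-definite)

2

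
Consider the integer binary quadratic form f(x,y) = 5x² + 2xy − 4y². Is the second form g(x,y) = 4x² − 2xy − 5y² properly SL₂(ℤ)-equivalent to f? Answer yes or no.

D₁ = 84, D₂ = 84
river cycle of f (length 6): (-4, 6, 3), (3, 6, -4), (-4, 2, 5), (5, 8, -1), (-1, 8, 5), (5, 2, -4)
river cycle of g (length 6): (-5, 2, 4), (4, 6, -3), (-3, 6, 4), (4, 2, -5), (-5, 8, 1), (1, 8, -5)
cycles differ ⇒ inequivalent

no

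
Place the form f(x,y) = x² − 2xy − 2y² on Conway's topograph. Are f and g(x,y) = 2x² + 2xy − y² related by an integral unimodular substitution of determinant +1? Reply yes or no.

D₁ = 12, D₂ = 12
river cycle of f (length 2): (-2, 2, 1), (1, 2, -2)
river cycle of g (length 2): (-1, 2, 2), (2, 2, -1)
cycles differ ⇒ inequivalent

no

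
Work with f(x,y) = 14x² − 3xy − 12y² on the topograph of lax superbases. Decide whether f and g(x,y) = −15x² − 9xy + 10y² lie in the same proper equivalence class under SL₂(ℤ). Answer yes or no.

D₁ = 681, D₂ = 681
river cycle of f (length 32): (-12, 3, 14), (14, 25, -1), (-1, 25, 14), (14, 3, -12), (-12, 21, 5), (5, 19, -16), (-16, 13, 8), (8, 19, -10), (-10, 21, 6), (6, 15, -19), … (22 more)
river cycle of g (length 32): (10, 9, -15), (-15, 21, 4), (4, 19, -20), (-20, 21, 3), (3, 21, -20), (-20, 19, 4), (4, 21, -15), (-15, 9, 10), (10, 11, -14), (-14, 17, 7), … (22 more)
cycles differ ⇒ inequivalent

no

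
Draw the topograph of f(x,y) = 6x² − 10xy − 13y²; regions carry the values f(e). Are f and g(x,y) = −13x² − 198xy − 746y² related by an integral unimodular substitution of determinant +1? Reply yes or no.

D₁ = 412, D₂ = 412
river cycle of f (length 12): (-13, 10, 6), (6, 14, -9), (-9, 4, 11), (11, 18, -2), (-2, 18, 11), (11, 4, -9), (-9, 14, 6), (6, 10, -13), (-13, 16, 3), (3, 20, -1), … (2 more)
river cycle of g (length 12): (-13, 10, 6), (6, 14, -9), (-9, 4, 11), (11, 18, -2), (-2, 18, 11), (11, 4, -9), (-9, 14, 6), (6, 10, -13), (-13, 16, 3), (3, 20, -1), … (2 more)
cycles coincide ⇒ equivalent

yes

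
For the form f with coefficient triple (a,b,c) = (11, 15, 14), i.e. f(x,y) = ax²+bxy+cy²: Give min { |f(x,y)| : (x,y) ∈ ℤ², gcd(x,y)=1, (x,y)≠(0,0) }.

translate: b→-7 (≡15 mod 22), so (11,15,14)→(11,-7,10)
flip: (11,-7,10)→(10,7,11)
reduced (well bottom): (10,7,11) with a≤c, −a<b≤a
well minimum = a = 10

10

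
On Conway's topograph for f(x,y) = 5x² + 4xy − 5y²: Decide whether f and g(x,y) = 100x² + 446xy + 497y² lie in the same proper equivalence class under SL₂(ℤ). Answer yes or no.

D₁ = 116, D₂ = 116
river cycle of f (length 10): (-5, 6, 4), (4, 10, -1), (-1, 10, 4), (4, 6, -5), (-5, 4, 5), (5, 6, -4), (-4, 10, 1), (1, 10, -4), (-4, 6, 5), (5, 4, -5)
river cycle of g (length 10): (5, 4, -5), (-5, 6, 4), (4, 10, -1), (-1, 10, 4), (4, 6, -5), (-5, 4, 5), (5, 6, -4), (-4, 10, 1), (1, 10, -4), (-4, 6, 5)
cycles coincide ⇒ equivalent

yes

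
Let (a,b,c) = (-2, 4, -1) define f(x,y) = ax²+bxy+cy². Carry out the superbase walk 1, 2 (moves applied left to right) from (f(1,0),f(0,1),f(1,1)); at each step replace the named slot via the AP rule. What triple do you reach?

start (-2,-1,1) = (f(1,0),f(0,1),f(1,1))
replace slot 1: 2·((-1)+1) − (-2) = 2 → (2,-1,1)
replace slot 2: 2·(2+1) − (-1) = 7 → (2,7,1)

2,7,1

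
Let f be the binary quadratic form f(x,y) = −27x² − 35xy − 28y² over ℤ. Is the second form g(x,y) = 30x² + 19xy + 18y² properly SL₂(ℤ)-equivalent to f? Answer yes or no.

D₁ = -1799, D₂ = -1799
f is negative-definite; reduce −f:
−f: translate: b→-19 (≡35 mod 54), so (27,35,28)→(27,-19,20)
−f: flip: (27,-19,20)→(20,19,27)
−f: reduced (well bottom): (20,19,27) with a≤c, −a<b≤a
flip sign back: reduced form of f is (-20,-19,-27)
g: flip: (30,19,18)→(18,-19,30)
g: translate: b→17 (≡-19 mod 36), so (18,-19,30)→(18,17,29)
g: reduced (well bottom): (18,17,29) with a≤c, −a<b≤a
reduced forms (-20, -19, -27) vs (18, 17, 29) ⇒ inequivalent

no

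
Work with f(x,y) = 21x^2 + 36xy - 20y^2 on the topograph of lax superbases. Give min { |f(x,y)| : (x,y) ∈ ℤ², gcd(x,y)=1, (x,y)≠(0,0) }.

river: ρ → (-20,44,13)
river: ρ → (13,34,-35)
river: ρ → (-35,36,12)
river: ρ → (12,36,-35)
river: ρ → (-35,34,13)
river: ρ → (13,44,-20)
river: ρ → (-20,36,21)
river: ρ → (21,48,-8)
river: ρ → (-8,48,21)
river: ρ → (21,36,-20)
closes: descent 0, river 10
min |a| on river = 8

8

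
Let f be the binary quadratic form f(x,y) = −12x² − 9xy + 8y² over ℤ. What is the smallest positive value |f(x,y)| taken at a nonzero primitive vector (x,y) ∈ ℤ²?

descent: ρ → (8,9,-12)  [lands on river]
river: ρ → (-12,15,5)
river: ρ → (5,15,-12)
river: ρ → (-12,9,8)
river: ρ → (8,7,-13)
river: ρ → (-13,19,2)
river: ρ → (2,21,-3)
river: ρ → (-3,21,2)
river: ρ → (2,19,-13)
river: ρ → (-13,7,8)
closes: descent 1, river 10
min |a| on river = 2

2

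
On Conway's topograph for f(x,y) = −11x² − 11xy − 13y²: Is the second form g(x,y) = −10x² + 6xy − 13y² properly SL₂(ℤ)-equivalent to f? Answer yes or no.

D₁ = -451, D₂ = -484
discriminants differ ⇒ not SL₂(ℤ)-equivalent

no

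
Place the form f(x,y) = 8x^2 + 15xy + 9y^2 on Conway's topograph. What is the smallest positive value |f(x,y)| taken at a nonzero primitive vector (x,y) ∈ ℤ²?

translate: b→-1 (≡15 mod 16), so (8,15,9)→(8,-1,2)
flip: (8,-1,2)→(2,1,8)
reduced (well bottom): (2,1,8) with a≤c, −a<b≤a
well minimum = a = 2

2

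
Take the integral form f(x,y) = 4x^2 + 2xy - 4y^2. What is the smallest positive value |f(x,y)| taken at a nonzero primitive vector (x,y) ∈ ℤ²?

river: ρ → (-4,6,2)
river: ρ → (2,6,-4)
river: ρ → (-4,2,4)
river: ρ → (4,6,-2)
river: ρ → (-2,6,4)
river: ρ → (4,2,-4)
closes: descent 0, river 6
min |a| on river = 2

2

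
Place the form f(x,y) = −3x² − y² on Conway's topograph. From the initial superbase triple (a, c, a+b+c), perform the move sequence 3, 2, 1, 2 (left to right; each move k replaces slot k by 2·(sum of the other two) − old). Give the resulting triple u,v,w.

start (-3,-1,-4) = (f(1,0),f(0,1),f(1,1))
replace slot 3: 2·((-3)+(-1)) − (-4) = -4 → (-3,-1,-4)
replace slot 2: 2·((-3)+(-4)) − (-1) = -13 → (-3,-13,-4)
replace slot 1: 2·((-13)+(-4)) − (-3) = -31 → (-31,-13,-4)
replace slot 2: 2·((-31)+(-4)) − (-13) = -57 → (-31,-57,-4)

-31,-57,-4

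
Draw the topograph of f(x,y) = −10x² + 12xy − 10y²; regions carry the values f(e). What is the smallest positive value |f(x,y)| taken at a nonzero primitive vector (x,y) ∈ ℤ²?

translate: b→8 (≡-12 mod 20), so (10,-12,10)→(10,8,8)
flip: (10,8,8)→(8,-8,10)
translate: b→8 (≡-8 mod 16), so (8,-8,10)→(8,8,10)
reduced (well bottom): (8,8,10) with a≤c, −a<b≤a
well minimum |f| = |-8| = 8 (negative-definite)

8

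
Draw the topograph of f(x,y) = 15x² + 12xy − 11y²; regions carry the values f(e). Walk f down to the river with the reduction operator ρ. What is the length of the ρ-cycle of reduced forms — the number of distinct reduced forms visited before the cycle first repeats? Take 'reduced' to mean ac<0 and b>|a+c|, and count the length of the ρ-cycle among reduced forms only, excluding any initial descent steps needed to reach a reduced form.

D = 804, ⌊√D⌋ = 28
river: ρ → (-11,10,16)
river: ρ → (16,22,-5)
river: ρ → (-5,28,1)
river: ρ → (1,28,-5)
river: ρ → (-5,22,16)
river: ρ → (16,10,-11)
river: ρ → (-11,12,15)
river: ρ → (15,18,-8)
river: ρ → (-8,14,19)
river: ρ → (19,24,-3)
river: ρ → (-3,24,19)
river: ρ → (19,14,-8)
river: ρ → (-8,18,15)
river: ρ → (15,12,-11)
ρ-cycle length = 14 (tail of 0 descent steps not counted)

14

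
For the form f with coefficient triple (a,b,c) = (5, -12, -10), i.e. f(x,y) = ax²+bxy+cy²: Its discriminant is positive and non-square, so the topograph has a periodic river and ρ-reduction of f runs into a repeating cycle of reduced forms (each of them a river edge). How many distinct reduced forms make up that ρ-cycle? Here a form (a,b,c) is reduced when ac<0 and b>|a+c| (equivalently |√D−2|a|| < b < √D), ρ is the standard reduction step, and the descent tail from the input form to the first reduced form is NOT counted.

D = 344, ⌊√D⌋ = 18
descent: ρ → (-10,12,5)  [lands on river]
river: ρ → (5,18,-1)
river: ρ → (-1,18,5)
river: ρ → (5,12,-10)
river: ρ → (-10,8,7)
river: ρ → (7,6,-11)
river: ρ → (-11,16,2)
river: ρ → (2,16,-11)
river: ρ → (-11,6,7)
river: ρ → (7,8,-10)
ρ-cycle length = 10 (tail of 1 descent step not counted)

10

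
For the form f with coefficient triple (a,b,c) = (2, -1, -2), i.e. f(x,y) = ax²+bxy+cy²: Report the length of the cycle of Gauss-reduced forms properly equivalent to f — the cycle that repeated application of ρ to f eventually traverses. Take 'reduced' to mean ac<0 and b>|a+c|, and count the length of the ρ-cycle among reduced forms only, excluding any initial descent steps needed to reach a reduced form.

D = 17, ⌊√D⌋ = 4
descent: ρ → (-2,1,2)  [lands on river]
river: ρ → (2,3,-1)
river: ρ → (-1,3,2)
river: ρ → (2,1,-2)
river: ρ → (-2,3,1)
river: ρ → (1,3,-2)
ρ-cycle length = 6 (tail of 1 descent step not counted)

6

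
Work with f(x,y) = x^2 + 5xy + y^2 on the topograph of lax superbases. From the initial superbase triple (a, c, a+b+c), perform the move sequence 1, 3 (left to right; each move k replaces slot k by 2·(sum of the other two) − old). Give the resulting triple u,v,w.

start (1,1,7) = (f(1,0),f(0,1),f(1,1))
replace slot 1: 2·(1+7) − 1 = 15 → (15,1,7)
replace slot 3: 2·(15+1) − 7 = 25 → (15,1,25)

15,1,25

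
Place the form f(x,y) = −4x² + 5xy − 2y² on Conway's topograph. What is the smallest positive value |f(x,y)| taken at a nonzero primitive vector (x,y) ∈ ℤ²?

translate: b→3 (≡-5 mod 8), so (4,-5,2)→(4,3,1)
flip: (4,3,1)→(1,-3,4)
translate: b→1 (≡-3 mod 2), so (1,-3,4)→(1,1,2)
reduced (well bottom): (1,1,2) with a≤c, −a<b≤a
well minimum |f| = |-1| = 1 (negative-definite)

1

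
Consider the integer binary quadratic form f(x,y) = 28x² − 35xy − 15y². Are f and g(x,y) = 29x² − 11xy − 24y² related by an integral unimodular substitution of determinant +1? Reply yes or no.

D₁ = 2905, D₂ = 2905
river cycle of f (length 38): (-15, 35, 28), (28, 21, -22), (-22, 23, 27), (27, 31, -18), (-18, 41, 17), (17, 27, -32), (-32, 37, 12), (12, 35, -35), (-35, 35, 12), (12, 37, -32), … (28 more)
river cycle of g (length 34): (-24, 11, 29), (29, 47, -6), (-6, 49, 21), (21, 35, -20), (-20, 45, 11), (11, 43, -24), (-24, 53, 1), (1, 53, -24), (-24, 43, 11), (11, 45, -20), … (24 more)
cycles differ ⇒ inequivalent

no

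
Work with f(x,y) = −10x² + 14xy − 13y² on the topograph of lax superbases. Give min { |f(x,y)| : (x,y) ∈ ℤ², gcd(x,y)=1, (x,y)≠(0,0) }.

translate: b→6 (≡-14 mod 20), so (10,-14,13)→(10,6,9)
flip: (10,6,9)→(9,-6,10)
reduced (well bottom): (9,-6,10) with a≤c, −a<b≤a
well minimum |f| = |-9| = 9 (negative-definite)

9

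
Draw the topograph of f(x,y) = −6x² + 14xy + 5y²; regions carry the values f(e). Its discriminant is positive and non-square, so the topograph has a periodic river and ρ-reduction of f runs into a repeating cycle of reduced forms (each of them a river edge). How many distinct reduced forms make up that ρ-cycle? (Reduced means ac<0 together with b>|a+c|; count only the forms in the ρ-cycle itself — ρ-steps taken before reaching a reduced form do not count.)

D = 316, ⌊√D⌋ = 17
river: ρ → (5,16,-3)
river: ρ → (-3,14,10)
river: ρ → (10,6,-7)
river: ρ → (-7,8,9)
river: ρ → (9,10,-6)
river: ρ → (-6,14,5)
ρ-cycle length = 6 (tail of 0 descent steps not counted)

6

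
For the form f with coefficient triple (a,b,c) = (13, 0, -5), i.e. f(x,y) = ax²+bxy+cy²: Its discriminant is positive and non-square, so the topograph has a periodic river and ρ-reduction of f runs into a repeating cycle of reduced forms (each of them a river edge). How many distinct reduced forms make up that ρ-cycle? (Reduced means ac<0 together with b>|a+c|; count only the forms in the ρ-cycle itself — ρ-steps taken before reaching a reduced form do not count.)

D = 260, ⌊√D⌋ = 16
descent: ρ → (-5,10,8)  [lands on river]
river: ρ → (8,6,-7)
river: ρ → (-7,8,7)
river: ρ → (7,6,-8)
river: ρ → (-8,10,5)
river: ρ → (5,10,-8)
river: ρ → (-8,6,7)
river: ρ → (7,8,-7)
river: ρ → (-7,6,8)
river: ρ → (8,10,-5)
ρ-cycle length = 10 (tail of 1 descent step not counted)

10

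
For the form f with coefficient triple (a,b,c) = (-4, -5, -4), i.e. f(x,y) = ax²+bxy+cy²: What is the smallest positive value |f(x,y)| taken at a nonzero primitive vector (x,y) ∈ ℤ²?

translate: b→-3 (≡5 mod 8), so (4,5,4)→(4,-3,3)
flip: (4,-3,3)→(3,3,4)
reduced (well bottom): (3,3,4) with a≤c, −a<b≤a
well minimum |f| = |-3| = 3 (negative-definite)

3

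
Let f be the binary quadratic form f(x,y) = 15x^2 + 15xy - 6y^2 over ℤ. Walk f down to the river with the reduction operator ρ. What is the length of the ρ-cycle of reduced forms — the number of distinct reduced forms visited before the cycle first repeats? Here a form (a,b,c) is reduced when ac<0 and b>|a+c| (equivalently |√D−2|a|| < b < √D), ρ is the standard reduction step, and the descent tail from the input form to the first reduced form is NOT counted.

D = 585, ⌊√D⌋ = 24
river: ρ → (-6,21,6)
river: ρ → (6,15,-15)
river: ρ → (-15,15,6)
river: ρ → (6,21,-6)
river: ρ → (-6,15,15)
river: ρ → (15,15,-6)
ρ-cycle length = 6 (tail of 0 descent steps not counted)

6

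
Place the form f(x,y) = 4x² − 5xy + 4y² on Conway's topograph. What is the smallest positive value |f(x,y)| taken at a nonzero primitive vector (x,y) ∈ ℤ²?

translate: b→3 (≡-5 mod 8), so (4,-5,4)→(4,3,3)
flip: (4,3,3)→(3,-3,4)
translate: b→3 (≡-3 mod 6), so (3,-3,4)→(3,3,4)
reduced (well bottom): (3,3,4) with a≤c, −a<b≤a
well minimum = a = 3

3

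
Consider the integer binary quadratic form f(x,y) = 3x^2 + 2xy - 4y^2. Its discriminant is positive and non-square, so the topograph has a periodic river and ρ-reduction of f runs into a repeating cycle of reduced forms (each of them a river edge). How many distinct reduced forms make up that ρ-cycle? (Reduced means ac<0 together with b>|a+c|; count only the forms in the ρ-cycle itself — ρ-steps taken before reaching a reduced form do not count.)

D = 52, ⌊√D⌋ = 7
river: ρ → (-4,6,1)
river: ρ → (1,6,-4)
river: ρ → (-4,2,3)
river: ρ → (3,4,-3)
river: ρ → (-3,2,4)
river: ρ → (4,6,-1)
river: ρ → (-1,6,4)
river: ρ → (4,2,-3)
river: ρ → (-3,4,3)
river: ρ → (3,2,-4)
ρ-cycle length = 10 (tail of 0 descent steps not counted)

10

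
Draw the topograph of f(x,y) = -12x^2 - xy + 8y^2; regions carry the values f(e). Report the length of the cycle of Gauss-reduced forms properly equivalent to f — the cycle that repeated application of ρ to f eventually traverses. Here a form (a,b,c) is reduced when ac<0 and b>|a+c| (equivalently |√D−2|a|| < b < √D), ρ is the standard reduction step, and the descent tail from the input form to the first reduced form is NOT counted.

D = 385, ⌊√D⌋ = 19
descent: ρ → (8,17,-3)  [lands on river]
river: ρ → (-3,19,2)
river: ρ → (2,17,-12)
river: ρ → (-12,7,7)
river: ρ → (7,7,-12)
river: ρ → (-12,17,2)
river: ρ → (2,19,-3)
river: ρ → (-3,17,8)
river: ρ → (8,15,-5)
river: ρ → (-5,15,8)
ρ-cycle length = 10 (tail of 1 descent step not counted)

10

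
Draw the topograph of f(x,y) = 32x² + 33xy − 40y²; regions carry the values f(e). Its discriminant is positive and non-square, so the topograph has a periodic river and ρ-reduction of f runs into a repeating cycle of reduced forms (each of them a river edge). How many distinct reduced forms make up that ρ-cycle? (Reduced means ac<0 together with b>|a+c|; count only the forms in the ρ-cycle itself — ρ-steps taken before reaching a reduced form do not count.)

D = 6209, ⌊√D⌋ = 78
river: ρ → (-40,47,25)
river: ρ → (25,53,-34)
river: ρ → (-34,15,44)
river: ρ → (44,73,-5)
river: ρ → (-5,77,14)
river: ρ → (14,63,-40)
river: ρ → (-40,17,37)
river: ρ → (37,57,-20)
river: ρ → (-20,63,28)
river: ρ → (28,49,-34)
river: ρ → (-34,19,43)
river: ρ → (43,67,-10)
river: ρ → (-10,73,22)
river: ρ → (22,59,-31)
river: ρ → (-31,65,16)
river: ρ → (16,63,-35)
river: ρ → (-35,77,2)
river: ρ → (2,75,-73)
river: ρ → (-73,71,4)
river: ρ → (4,73,-55)
river: ρ → (-55,37,22)
river: ρ → (22,51,-41)
river: ρ → (-41,31,32)
river: ρ → (32,33,-40)
ρ-cycle length = 24 (tail of 0 descent steps not counted)

24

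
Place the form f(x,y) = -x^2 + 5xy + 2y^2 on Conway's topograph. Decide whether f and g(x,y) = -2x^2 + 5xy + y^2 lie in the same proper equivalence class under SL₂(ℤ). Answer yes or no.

D₁ = 33, D₂ = 33
river cycle of f (length 4): (2, 3, -3), (-3, 3, 2), (2, 5, -1), (-1, 5, 2)
river cycle of g (length 4): (1, 5, -2), (-2, 3, 3), (3, 3, -2), (-2, 5, 1)
cycles differ ⇒ inequivalent

no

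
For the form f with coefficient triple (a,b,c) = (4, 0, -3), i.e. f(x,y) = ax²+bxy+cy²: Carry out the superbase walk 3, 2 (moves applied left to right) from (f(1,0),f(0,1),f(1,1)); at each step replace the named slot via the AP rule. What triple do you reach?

start (4,-3,1) = (f(1,0),f(0,1),f(1,1))
replace slot 3: 2·(4+(-3)) − 1 = 1 → (4,-3,1)
replace slot 2: 2·(4+1) − (-3) = 13 → (4,13,1)

4,13,1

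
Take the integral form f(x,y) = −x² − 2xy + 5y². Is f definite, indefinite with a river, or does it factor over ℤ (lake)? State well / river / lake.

D = b²−4ac = (-2)² − 4·(-1)·5 = 24
D > 0 non-square ⇒ indefinite ⇒ periodic river

river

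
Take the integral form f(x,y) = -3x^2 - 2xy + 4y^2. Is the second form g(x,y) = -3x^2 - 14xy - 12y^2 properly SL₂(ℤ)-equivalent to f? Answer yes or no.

D₁ = 52, D₂ = 52
river cycle of f (length 10): (4, 2, -3), (-3, 4, 3), (3, 2, -4), (-4, 6, 1), (1, 6, -4), (-4, 2, 3), (3, 4, -3), (-3, 2, 4), (4, 6, -1), (-1, 6, 4)
river cycle of g (length 10): (-1, 6, 4), (4, 2, -3), (-3, 4, 3), (3, 2, -4), (-4, 6, 1), (1, 6, -4), (-4, 2, 3), (3, 4, -3), (-3, 2, 4), (4, 6, -1)
cycles coincide ⇒ equivalent

yes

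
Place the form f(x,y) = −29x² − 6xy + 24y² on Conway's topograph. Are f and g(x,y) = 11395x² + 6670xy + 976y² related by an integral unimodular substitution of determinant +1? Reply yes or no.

D₁ = 2820, D₂ = 2820
river cycle of f (length 10): (24, 6, -29), (-29, 52, 1), (1, 52, -29), (-29, 6, 24), (24, 42, -11), (-11, 46, 16), (16, 50, -5), (-5, 50, 16), (16, 46, -11), (-11, 42, 24)
river cycle of g (length 10): (24, 6, -29), (-29, 52, 1), (1, 52, -29), (-29, 6, 24), (24, 42, -11), (-11, 46, 16), (16, 50, -5), (-5, 50, 16), (16, 46, -11), (-11, 42, 24)
cycles coincide ⇒ equivalent

yes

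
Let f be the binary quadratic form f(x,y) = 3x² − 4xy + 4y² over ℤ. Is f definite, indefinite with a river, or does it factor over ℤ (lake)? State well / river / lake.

D = b²−4ac = (-4)² − 4·3·4 = -32
D < 0 ⇒ definite ⇒ every region one sign ⇒ single well

well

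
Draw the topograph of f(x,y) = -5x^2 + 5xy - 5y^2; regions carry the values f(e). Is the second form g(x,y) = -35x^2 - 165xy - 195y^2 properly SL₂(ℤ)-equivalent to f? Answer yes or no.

D₁ = -75, D₂ = -75
f is negative-definite; reduce −f:
−f: translate: b→5 (≡-5 mod 10), so (5,-5,5)→(5,5,5)
−f: reduced (well bottom): (5,5,5) with a≤c, −a<b≤a
flip sign back: reduced form of f is (-5,-5,-5)
g is negative-definite; reduce −g:
−g: translate: b→25 (≡165 mod 70), so (35,165,195)→(35,25,5)
−g: flip: (35,25,5)→(5,-25,35)
−g: translate: b→5 (≡-25 mod 10), so (5,-25,35)→(5,5,5)
−g: reduced (well bottom): (5,5,5) with a≤c, −a<b≤a
flip sign back: reduced form of g is (-5,-5,-5)
reduced forms (-5, -5, -5) vs (-5, -5, -5) ⇒ equivalent

yes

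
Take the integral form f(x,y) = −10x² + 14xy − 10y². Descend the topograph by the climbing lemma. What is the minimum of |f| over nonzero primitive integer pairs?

translate: b→6 (≡-14 mod 20), so (10,-14,10)→(10,6,6)
flip: (10,6,6)→(6,-6,10)
translate: b→6 (≡-6 mod 12), so (6,-6,10)→(6,6,10)
reduced (well bottom): (6,6,10) with a≤c, −a<b≤a
well minimum |f| = |-6| = 6 (negative-definite)

6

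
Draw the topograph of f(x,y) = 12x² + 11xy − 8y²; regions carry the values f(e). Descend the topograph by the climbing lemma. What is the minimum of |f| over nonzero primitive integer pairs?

river: ρ → (-8,21,2)
river: ρ → (2,19,-18)
river: ρ → (-18,17,3)
river: ρ → (3,19,-12)
river: ρ → (-12,5,10)
river: ρ → (10,15,-7)
river: ρ → (-7,13,12)
river: ρ → (12,11,-8)
closes: descent 0, river 8
min |a| on river = 2

2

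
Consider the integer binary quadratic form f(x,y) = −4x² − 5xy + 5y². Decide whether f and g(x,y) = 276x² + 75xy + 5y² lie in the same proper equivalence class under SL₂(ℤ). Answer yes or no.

D₁ = 105, D₂ = 105
river cycle of f (length 6): (5, 5, -4), (-4, 3, 6), (6, 9, -1), (-1, 9, 6), (6, 3, -4), (-4, 5, 5)
river cycle of g (length 6): (5, 5, -4), (-4, 3, 6), (6, 9, -1), (-1, 9, 6), (6, 3, -4), (-4, 5, 5)
cycles coincide ⇒ equivalent

yes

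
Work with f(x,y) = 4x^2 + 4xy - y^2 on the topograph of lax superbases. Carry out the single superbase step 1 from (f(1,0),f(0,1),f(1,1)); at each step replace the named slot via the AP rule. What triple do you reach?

start (4,-1,7) = (f(1,0),f(0,1),f(1,1))
replace slot 1: 2·((-1)+7) − 4 = 8 → (8,-1,7)

8,-1,7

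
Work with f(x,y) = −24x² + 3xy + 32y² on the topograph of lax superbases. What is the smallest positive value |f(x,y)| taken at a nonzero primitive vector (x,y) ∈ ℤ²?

descent: ρ → (32,-3,-24)
descent: ρ → (-24,51,5)  [lands on river]
river: ρ → (5,49,-34)
river: ρ → (-34,19,20)
river: ρ → (20,21,-33)
river: ρ → (-33,45,8)
river: ρ → (8,51,-15)
river: ρ → (-15,39,26)
river: ρ → (26,13,-28)
river: ρ → (-28,43,11)
river: ρ → (11,45,-24)
closes: descent 2, river 10
min |a| on river = 5

5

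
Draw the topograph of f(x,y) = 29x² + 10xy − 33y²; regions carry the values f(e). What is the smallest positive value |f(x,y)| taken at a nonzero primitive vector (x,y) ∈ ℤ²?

river: ρ → (-33,56,6)
river: ρ → (6,52,-51)
river: ρ → (-51,50,7)
river: ρ → (7,62,-3)
river: ρ → (-3,58,47)
river: ρ → (47,36,-14)
river: ρ → (-14,48,29)
river: ρ → (29,10,-33)
closes: descent 0, river 8
min |a| on river = 3

3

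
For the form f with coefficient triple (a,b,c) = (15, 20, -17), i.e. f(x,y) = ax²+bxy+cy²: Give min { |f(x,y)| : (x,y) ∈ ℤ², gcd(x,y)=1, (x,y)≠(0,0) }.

river: ρ → (-17,14,18)
river: ρ → (18,22,-13)
river: ρ → (-13,30,10)
river: ρ → (10,30,-13)
river: ρ → (-13,22,18)
river: ρ → (18,14,-17)
river: ρ → (-17,20,15)
river: ρ → (15,10,-22)
river: ρ → (-22,34,3)
river: ρ → (3,32,-33)
river: ρ → (-33,34,2)
river: ρ → (2,34,-33)
river: ρ → (-33,32,3)
river: ρ → (3,34,-22)
river: ρ → (-22,10,15)
river: ρ → (15,20,-17)
closes: descent 0, river 16
min |a| on river = 2

2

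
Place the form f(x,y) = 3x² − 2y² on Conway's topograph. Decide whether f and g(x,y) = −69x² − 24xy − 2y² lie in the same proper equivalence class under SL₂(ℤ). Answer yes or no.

D₁ = 24, D₂ = 24
river cycle of f (length 2): (-2, 4, 1), (1, 4, -2)
river cycle of g (length 2): (-2, 4, 1), (1, 4, -2)
cycles coincide ⇒ equivalent

yes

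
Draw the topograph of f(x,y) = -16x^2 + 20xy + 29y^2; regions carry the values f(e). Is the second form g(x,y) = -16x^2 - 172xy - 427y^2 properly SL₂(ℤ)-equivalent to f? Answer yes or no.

D₁ = 2256, D₂ = 2256
river cycle of f (length 4): (29, 38, -7), (-7, 46, 5), (5, 44, -16), (-16, 20, 29)
river cycle of g (length 4): (-16, 20, 29), (29, 38, -7), (-7, 46, 5), (5, 44, -16)
cycles coincide ⇒ equivalent

yes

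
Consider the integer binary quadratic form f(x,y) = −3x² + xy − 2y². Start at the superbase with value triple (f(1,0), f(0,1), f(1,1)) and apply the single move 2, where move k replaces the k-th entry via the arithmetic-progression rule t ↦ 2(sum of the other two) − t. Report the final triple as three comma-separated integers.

start (-3,-2,-4) = (f(1,0),f(0,1),f(1,1))
replace slot 2: 2·((-3)+(-4)) − (-2) = -12 → (-3,-12,-4)

-3,-12,-4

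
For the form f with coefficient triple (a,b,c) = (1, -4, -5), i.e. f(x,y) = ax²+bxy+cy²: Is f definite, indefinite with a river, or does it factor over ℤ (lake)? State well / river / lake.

D = b²−4ac = (-4)² − 4·1·(-5) = 36
D = 6² is a perfect square ⇒ form factors over ℤ ⇒ lakes

lake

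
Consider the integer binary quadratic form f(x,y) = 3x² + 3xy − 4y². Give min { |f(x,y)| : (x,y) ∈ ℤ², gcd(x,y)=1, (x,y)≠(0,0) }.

river: ρ → (-4,5,2)
river: ρ → (2,7,-1)
river: ρ → (-1,7,2)
river: ρ → (2,5,-4)
river: ρ → (-4,3,3)
river: ρ → (3,3,-4)
closes: descent 0, river 6
min |a| on river = 1

1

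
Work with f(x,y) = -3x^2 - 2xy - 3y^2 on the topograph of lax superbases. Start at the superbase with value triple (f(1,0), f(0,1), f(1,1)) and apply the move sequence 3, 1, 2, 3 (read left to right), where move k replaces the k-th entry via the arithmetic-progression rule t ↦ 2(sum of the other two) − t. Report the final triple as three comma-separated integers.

start (-3,-3,-8) = (f(1,0),f(0,1),f(1,1))
replace slot 3: 2·((-3)+(-3)) − (-8) = -4 → (-3,-3,-4)
replace slot 1: 2·((-3)+(-4)) − (-3) = -11 → (-11,-3,-4)
replace slot 2: 2·((-11)+(-4)) − (-3) = -27 → (-11,-27,-4)
replace slot 3: 2·((-11)+(-27)) − (-4) = -72 → (-11,-27,-72)

-11,-27,-72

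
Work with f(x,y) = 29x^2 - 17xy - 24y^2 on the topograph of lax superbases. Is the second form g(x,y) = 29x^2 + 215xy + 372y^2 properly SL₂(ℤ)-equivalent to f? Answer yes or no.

D₁ = 3073, D₂ = 3073
river cycle of f (length 60): (-24, 17, 29), (29, 41, -12), (-12, 55, 1), (1, 55, -12), (-12, 41, 29), (29, 17, -24), (-24, 31, 22), (22, 13, -33), (-33, 53, 2), (2, 55, -6), … (50 more)
river cycle of g (length 60): (29, 41, -12), (-12, 55, 1), (1, 55, -12), (-12, 41, 29), (29, 17, -24), (-24, 31, 22), (22, 13, -33), (-33, 53, 2), (2, 55, -6), (-6, 53, 11), … (50 more)
cycles coincide ⇒ equivalent

yes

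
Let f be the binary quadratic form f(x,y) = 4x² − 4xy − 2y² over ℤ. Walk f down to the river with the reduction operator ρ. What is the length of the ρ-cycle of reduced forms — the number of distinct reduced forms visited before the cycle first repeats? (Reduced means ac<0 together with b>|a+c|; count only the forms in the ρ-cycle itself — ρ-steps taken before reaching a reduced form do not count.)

D = 48, ⌊√D⌋ = 6
descent: ρ → (-2,4,4)  [lands on river]
river: ρ → (4,4,-2)
ρ-cycle length = 2 (tail of 1 descent step not counted)

2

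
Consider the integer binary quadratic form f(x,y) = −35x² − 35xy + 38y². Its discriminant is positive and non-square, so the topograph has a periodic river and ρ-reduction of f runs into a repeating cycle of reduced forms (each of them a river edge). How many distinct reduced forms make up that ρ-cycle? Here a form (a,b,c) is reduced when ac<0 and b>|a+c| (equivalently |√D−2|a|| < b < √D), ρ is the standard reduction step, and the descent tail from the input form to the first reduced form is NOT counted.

D = 6545, ⌊√D⌋ = 80
descent: ρ → (38,35,-35)  [lands on river]
river: ρ → (-35,35,38)
river: ρ → (38,41,-32)
river: ρ → (-32,23,47)
river: ρ → (47,71,-8)
river: ρ → (-8,73,38)
river: ρ → (38,79,-2)
river: ρ → (-2,77,77)
river: ρ → (77,77,-2)
river: ρ → (-2,79,38)
river: ρ → (38,73,-8)
river: ρ → (-8,71,47)
river: ρ → (47,23,-32)
river: ρ → (-32,41,38)
ρ-cycle length = 14 (tail of 1 descent step not counted)

14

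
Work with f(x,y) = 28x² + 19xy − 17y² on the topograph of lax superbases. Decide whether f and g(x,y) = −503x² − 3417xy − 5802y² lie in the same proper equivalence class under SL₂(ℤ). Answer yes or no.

D₁ = 2265, D₂ = 2265
river cycle of f (length 22): (-17, 15, 30), (30, 45, -2), (-2, 47, 7), (7, 37, -32), (-32, 27, 12), (12, 45, -5), (-5, 45, 12), (12, 27, -32), (-32, 37, 7), (7, 47, -2), … (12 more)
river cycle of g (length 22): (-8, 37, 28), (28, 19, -17), (-17, 15, 30), (30, 45, -2), (-2, 47, 7), (7, 37, -32), (-32, 27, 12), (12, 45, -5), (-5, 45, 12), (12, 27, -32), … (12 more)
cycles coincide ⇒ equivalent

yes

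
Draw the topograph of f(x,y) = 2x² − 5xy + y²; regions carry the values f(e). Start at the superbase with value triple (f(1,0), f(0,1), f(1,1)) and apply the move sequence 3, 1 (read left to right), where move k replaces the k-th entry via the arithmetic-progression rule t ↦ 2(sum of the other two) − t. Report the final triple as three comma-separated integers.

start (2,1,-2) = (f(1,0),f(0,1),f(1,1))
replace slot 3: 2·(2+1) − (-2) = 8 → (2,1,8)
replace slot 1: 2·(1+8) − 2 = 16 → (16,1,8)

16,1,8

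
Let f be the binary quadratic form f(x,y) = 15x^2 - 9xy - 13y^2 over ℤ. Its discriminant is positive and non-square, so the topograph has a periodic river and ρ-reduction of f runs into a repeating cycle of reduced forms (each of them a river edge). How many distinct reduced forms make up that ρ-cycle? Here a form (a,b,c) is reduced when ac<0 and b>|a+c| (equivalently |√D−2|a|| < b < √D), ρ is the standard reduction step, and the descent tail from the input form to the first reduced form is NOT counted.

D = 861, ⌊√D⌋ = 29
descent: ρ → (-13,9,15)  [lands on river]
river: ρ → (15,21,-7)
river: ρ → (-7,21,15)
river: ρ → (15,9,-13)
river: ρ → (-13,17,11)
river: ρ → (11,27,-3)
river: ρ → (-3,27,11)
river: ρ → (11,17,-13)
ρ-cycle length = 8 (tail of 1 descent step not counted)

8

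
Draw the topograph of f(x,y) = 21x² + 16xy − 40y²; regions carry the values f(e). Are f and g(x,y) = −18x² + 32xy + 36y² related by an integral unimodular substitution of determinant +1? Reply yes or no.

D₁ = 3616, D₂ = 3616
river cycle of f (length 6): (21, 58, -3), (-3, 56, 40), (40, 24, -19), (-19, 52, 12), (12, 44, -35), (-35, 26, 21)
river cycle of g (length 10): (36, 40, -14), (-14, 44, 30), (30, 16, -28), (-28, 40, 18), (18, 32, -36), (-36, 40, 14), (14, 44, -30), (-30, 16, 28), (28, 40, -18), (-18, 32, 36)
cycles differ ⇒ inequivalent

no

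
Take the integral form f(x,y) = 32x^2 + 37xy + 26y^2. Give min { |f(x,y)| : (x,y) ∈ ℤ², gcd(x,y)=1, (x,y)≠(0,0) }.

translate: b→-27 (≡37 mod 64), so (32,37,26)→(32,-27,21)
flip: (32,-27,21)→(21,27,32)
translate: b→-15 (≡27 mod 42), so (21,27,32)→(21,-15,26)
reduced (well bottom): (21,-15,26) with a≤c, −a<b≤a
well minimum = a = 21

21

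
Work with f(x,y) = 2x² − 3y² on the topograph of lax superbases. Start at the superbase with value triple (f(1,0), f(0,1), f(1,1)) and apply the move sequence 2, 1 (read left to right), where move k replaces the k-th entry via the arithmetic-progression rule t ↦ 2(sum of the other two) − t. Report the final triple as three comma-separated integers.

start (2,-3,-1) = (f(1,0),f(0,1),f(1,1))
replace slot 2: 2·(2+(-1)) − (-3) = 5 → (2,5,-1)
replace slot 1: 2·(5+(-1)) − 2 = 6 → (6,5,-1)

6,5,-1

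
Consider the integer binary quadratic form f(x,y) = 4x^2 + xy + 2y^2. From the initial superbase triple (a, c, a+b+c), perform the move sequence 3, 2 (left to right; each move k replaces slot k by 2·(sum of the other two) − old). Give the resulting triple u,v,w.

start (4,2,7) = (f(1,0),f(0,1),f(1,1))
replace slot 3: 2·(4+2) − 7 = 5 → (4,2,5)
replace slot 2: 2·(4+5) − 2 = 16 → (4,16,5)

4,16,5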